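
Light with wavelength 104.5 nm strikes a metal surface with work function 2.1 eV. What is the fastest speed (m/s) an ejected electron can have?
1.8533e+06 m/s

First, find the maximum kinetic energy:
E_photon = hc/λ = 11.8645 eV
KE_max = E_photon - φ = 11.8645 - 2.1 = 9.7645 eV

Convert to Joules: KE_max = 9.7645 × 1.602×10⁻¹⁹ J = 1.5644e-18 J

Then use KE = ½mv² to find velocity:
v = √(2·KE/m) = √(2 × 1.5644e-18 J / 9.109e-31 kg)
v = 1.8533e+06 m/s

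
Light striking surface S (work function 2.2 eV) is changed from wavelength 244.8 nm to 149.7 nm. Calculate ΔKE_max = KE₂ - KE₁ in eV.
3.2175 eV

Using Einstein's equation: KE_max = hc/λ - φ

For λ₁ = 244.8 nm:
KE₁ = hc/λ₁ - φ = 5.0647 - 2.2 = 2.8647 eV

For λ₂ = 149.7 nm:
KE₂ = hc/λ₂ - φ = 8.2822 - 2.2 = 6.0822 eV

Change in KE:
ΔKE = KE₂ - KE₁ = 6.0822 - 2.8647 = 3.2175 eV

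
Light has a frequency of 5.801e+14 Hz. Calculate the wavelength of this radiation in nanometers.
516.79 nm

Using the wave equation: c = fλ

Solving for wavelength:
λ = c/f = (3×10⁸ m/s) / (5.801e+14 Hz)
λ = 516.79 nm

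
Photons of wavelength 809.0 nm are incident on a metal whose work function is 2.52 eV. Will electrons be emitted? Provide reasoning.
No

For photoemission, the photon energy must exceed the work function.

Photon energy: E = hc/λ = 1.5326 eV
Work function: φ = 2.52 eV

Since E_photon (1.5326 eV) < φ (2.52 eV), photoemission will NOT occur.
The threshold wavelength is λ₀ = hc/φ = 492.0 nm.
Since 809.0 nm > 492.0 nm, the photons lack sufficient energy.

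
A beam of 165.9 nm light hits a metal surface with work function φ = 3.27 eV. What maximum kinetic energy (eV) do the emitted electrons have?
4.2034 eV

Using Einstein's photoelectric equation: KE_max = hf - φ = hc/λ - φ

First, calculate the photon energy:
E_photon = hc/λ = (6.626×10⁻³⁴ J·s)(3×10⁸ m/s) / (165.9×10⁻⁹ m)
E_photon = 7.4734 eV

Then, the maximum kinetic energy:
KE_max = E_photon - φ = 7.4734 eV - 3.27 eV = 4.2034 eV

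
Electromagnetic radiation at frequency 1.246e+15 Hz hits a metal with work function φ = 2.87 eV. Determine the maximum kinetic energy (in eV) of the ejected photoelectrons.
2.2830 eV

Using Einstein's photoelectric equation: KE_max = hf - φ

First, calculate the photon energy:
E_photon = hf = (6.626×10⁻³⁴ J·s)(1.246e+15 Hz)
E_photon = 5.1530 eV

Then, the maximum kinetic energy:
KE_max = E_photon - φ = 5.1530 eV - 2.87 eV = 2.2830 eV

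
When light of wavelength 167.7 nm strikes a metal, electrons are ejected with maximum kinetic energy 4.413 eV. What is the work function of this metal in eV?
2.98 eV

From Einstein's photoelectric equation: KE_max = hf - φ = hc/λ - φ

Rearranging for φ:
φ = hc/λ - KE_max

Calculate photon energy:
E_photon = hc/λ = 7.3932 eV

Therefore:
φ = 7.3932 - 4.413 = 2.98 eV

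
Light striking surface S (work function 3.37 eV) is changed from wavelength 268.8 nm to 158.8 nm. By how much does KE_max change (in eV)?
3.1951 eV

Using Einstein's equation: KE_max = hc/λ - φ

For λ₁ = 268.8 nm:
KE₁ = hc/λ₁ - φ = 4.6125 - 3.37 = 1.2425 eV

For λ₂ = 158.8 nm:
KE₂ = hc/λ₂ - φ = 7.8076 - 3.37 = 4.4376 eV

Change in KE:
ΔKE = KE₂ - KE₁ = 4.4376 - 1.2425 = 3.1951 eV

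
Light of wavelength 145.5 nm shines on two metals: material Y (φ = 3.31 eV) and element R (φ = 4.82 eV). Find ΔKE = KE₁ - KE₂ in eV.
1.5100 eV

Using KE_max = hc/λ - φ for each metal:

Photon energy: E = hc/λ = 8.5213 eV

For material Y (φ₁ = 3.31 eV):
KE₁ = E - φ₁ = 8.5213 - 3.31 = 5.2113 eV

For element R (φ₂ = 4.82 eV):
KE₂ = E - φ₂ = 8.5213 - 4.82 = 3.7013 eV

Difference:
ΔKE = KE₁ - KE₂ = 5.2113 - 3.7013 = 1.5100 eV

Note: The difference equals the difference in work functions: 4.82 - 3.31 = 1.51 eV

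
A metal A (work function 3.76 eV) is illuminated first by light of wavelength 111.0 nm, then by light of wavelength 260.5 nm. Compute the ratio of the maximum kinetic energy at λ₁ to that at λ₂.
7.4137

Using Einstein's equation: KE_max = hc/λ - φ

For λ₁ = 111.0 nm:
E₁ = hc/λ₁ = 11.1697 eV
KE₁ = E₁ - φ = 11.1697 - 3.76 = 7.4097 eV

For λ₂ = 260.5 nm:
E₂ = hc/λ₂ = 4.7595 eV
KE₂ = E₂ - φ = 4.7595 - 3.76 = 0.9995 eV

Ratio: KE₁/KE₂ = 7.4097/0.9995 = 7.4137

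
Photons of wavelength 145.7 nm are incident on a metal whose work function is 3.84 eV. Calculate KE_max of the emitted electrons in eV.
4.6696 eV

Using Einstein's photoelectric equation: KE_max = hf - φ = hc/λ - φ

First, calculate the photon energy:
E_photon = hc/λ = (6.626×10⁻³⁴ J·s)(3×10⁸ m/s) / (145.7×10⁻⁹ m)
E_photon = 8.5096 eV

Then, the maximum kinetic energy:
KE_max = E_photon - φ = 8.5096 eV - 3.84 eV = 4.6696 eV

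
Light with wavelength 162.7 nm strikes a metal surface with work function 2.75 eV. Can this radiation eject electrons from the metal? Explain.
Yes

For photoemission, the photon energy must exceed the work function.

Photon energy: E = hc/λ = 7.6204 eV
Work function: φ = 2.75 eV

Since E_photon (7.6204 eV) > φ (2.75 eV), photoemission WILL occur.
The threshold wavelength is λ₀ = hc/φ = 450.9 nm.
Since 162.7 nm < 450.9 nm, the light has sufficient energy.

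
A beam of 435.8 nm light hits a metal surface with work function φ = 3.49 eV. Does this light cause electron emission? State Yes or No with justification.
No

For photoemission, the photon energy must exceed the work function.

Photon energy: E = hc/λ = 2.8450 eV
Work function: φ = 3.49 eV

Since E_photon (2.8450 eV) < φ (3.49 eV), photoemission will NOT occur.
The threshold wavelength is λ₀ = hc/φ = 355.3 nm.
Since 435.8 nm > 355.3 nm, the photons lack sufficient energy.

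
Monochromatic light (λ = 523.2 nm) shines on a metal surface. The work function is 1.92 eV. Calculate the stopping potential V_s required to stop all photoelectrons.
0.4497 V

The stopping potential V_s satisfies: eV_s = KE_max

First, find KE_max using Einstein's equation:
E_photon = hc/λ = 2.3697 eV
KE_max = E_photon - φ = 2.3697 - 1.92 = 0.4497 eV

Since eV_s = KE_max:
V_s = KE_max/e = 0.4497 V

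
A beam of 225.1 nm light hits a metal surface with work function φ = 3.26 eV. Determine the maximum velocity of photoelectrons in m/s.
8.8924e+05 m/s

First, find the maximum kinetic energy:
E_photon = hc/λ = 5.5080 eV
KE_max = E_photon - φ = 5.5080 - 3.26 = 2.2480 eV

Convert to Joules: KE_max = 2.2480 × 1.602×10⁻¹⁹ J = 3.6016e-19 J

Then use KE = ½mv² to find velocity:
v = √(2·KE/m) = √(2 × 3.6016e-19 J / 9.109e-31 kg)
v = 8.8924e+05 m/s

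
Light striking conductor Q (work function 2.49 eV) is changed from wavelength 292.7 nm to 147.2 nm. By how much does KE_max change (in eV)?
4.1870 eV

Using Einstein's equation: KE_max = hc/λ - φ

For λ₁ = 292.7 nm:
KE₁ = hc/λ₁ - φ = 4.2359 - 2.49 = 1.7459 eV

For λ₂ = 147.2 nm:
KE₂ = hc/λ₂ - φ = 8.4228 - 2.49 = 5.9328 eV

Change in KE:
ΔKE = KE₂ - KE₁ = 5.9328 - 1.7459 = 4.1870 eV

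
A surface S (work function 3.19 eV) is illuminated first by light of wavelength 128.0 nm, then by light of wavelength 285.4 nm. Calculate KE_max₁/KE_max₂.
5.6282

Using Einstein's equation: KE_max = hc/λ - φ

For λ₁ = 128.0 nm:
E₁ = hc/λ₁ = 9.6863 eV
KE₁ = E₁ - φ = 9.6863 - 3.19 = 6.4963 eV

For λ₂ = 285.4 nm:
E₂ = hc/λ₂ = 4.3442 eV
KE₂ = E₂ - φ = 4.3442 - 3.19 = 1.1542 eV

Ratio: KE₁/KE₂ = 6.4963/1.1542 = 5.6282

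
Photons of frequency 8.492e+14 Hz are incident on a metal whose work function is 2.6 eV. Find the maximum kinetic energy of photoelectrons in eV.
0.9120 eV

Using Einstein's photoelectric equation: KE_max = hf - φ

First, calculate the photon energy:
E_photon = hf = (6.626×10⁻³⁴ J·s)(8.492e+14 Hz)
E_photon = 3.5120 eV

Then, the maximum kinetic energy:
KE_max = E_photon - φ = 3.5120 eV - 2.6 eV = 0.9120 eV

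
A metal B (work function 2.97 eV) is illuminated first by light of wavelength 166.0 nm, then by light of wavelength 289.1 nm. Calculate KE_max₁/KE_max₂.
3.4118

Using Einstein's equation: KE_max = hc/λ - φ

For λ₁ = 166.0 nm:
E₁ = hc/λ₁ = 7.4689 eV
KE₁ = E₁ - φ = 7.4689 - 2.97 = 4.4989 eV

For λ₂ = 289.1 nm:
E₂ = hc/λ₂ = 4.2886 eV
KE₂ = E₂ - φ = 4.2886 - 2.97 = 1.3186 eV

Ratio: KE₁/KE₂ = 4.4989/1.3186 = 3.4118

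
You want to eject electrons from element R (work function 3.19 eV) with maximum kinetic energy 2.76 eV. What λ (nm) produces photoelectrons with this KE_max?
208.38 nm

From Einstein's equation: KE_max = hc/λ - φ

Rearranging for λ:
hc/λ = KE_max + φ
λ = hc/(KE_max + φ)

Required photon energy:
E_photon = KE_max + φ = 2.76 + 3.19 = 5.95 eV

Required wavelength:
λ = hc/E_photon = (6.626×10⁻³⁴)(3×10⁸) / (5.95 × 1.602×10⁻¹⁹)
λ = 208.38 nm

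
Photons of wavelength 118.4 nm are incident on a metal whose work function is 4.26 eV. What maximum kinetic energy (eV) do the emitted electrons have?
6.2116 eV

Using Einstein's photoelectric equation: KE_max = hf - φ = hc/λ - φ

First, calculate the photon energy:
E_photon = hc/λ = (6.626×10⁻³⁴ J·s)(3×10⁸ m/s) / (118.4×10⁻⁹ m)
E_photon = 10.4716 eV

Then, the maximum kinetic energy:
KE_max = E_photon - φ = 10.4716 eV - 4.26 eV = 6.2116 eV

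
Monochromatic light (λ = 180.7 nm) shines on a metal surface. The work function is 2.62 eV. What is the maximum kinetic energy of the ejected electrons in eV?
4.2413 eV

Using Einstein's photoelectric equation: KE_max = hf - φ = hc/λ - φ

First, calculate the photon energy:
E_photon = hc/λ = (6.626×10⁻³⁴ J·s)(3×10⁸ m/s) / (180.7×10⁻⁹ m)
E_photon = 6.8613 eV

Then, the maximum kinetic energy:
KE_max = E_photon - φ = 6.8613 eV - 2.62 eV = 4.2413 eV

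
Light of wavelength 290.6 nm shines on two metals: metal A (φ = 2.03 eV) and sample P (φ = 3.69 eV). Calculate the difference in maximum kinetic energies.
1.6600 eV

Using KE_max = hc/λ - φ for each metal:

Photon energy: E = hc/λ = 4.2665 eV

For metal A (φ₁ = 2.03 eV):
KE₁ = E - φ₁ = 4.2665 - 2.03 = 2.2365 eV

For sample P (φ₂ = 3.69 eV):
KE₂ = E - φ₂ = 4.2665 - 3.69 = 0.5765 eV

Difference:
ΔKE = KE₁ - KE₂ = 2.2365 - 0.5765 = 1.6600 eV

Note: The difference equals the difference in work functions: 3.69 - 2.03 = 1.66 eV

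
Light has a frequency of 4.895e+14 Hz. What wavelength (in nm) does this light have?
612.45 nm

Using the wave equation: c = fλ

Solving for wavelength:
λ = c/f = (3×10⁸ m/s) / (4.895e+14 Hz)
λ = 612.45 nm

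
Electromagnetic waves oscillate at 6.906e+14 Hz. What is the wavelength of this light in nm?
434.10 nm

Using the wave equation: c = fλ

Solving for wavelength:
λ = c/f = (3×10⁸ m/s) / (6.906e+14 Hz)
λ = 434.10 nm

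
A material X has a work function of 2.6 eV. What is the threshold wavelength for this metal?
476.86 nm

The threshold wavelength is when the photon energy equals the work function:
hc/λ₀ = φ

Solving for λ₀:
λ₀ = hc/φ = (6.626×10⁻³⁴ J·s)(3×10⁸ m/s) / (2.6 eV × 1.602×10⁻¹⁹ J/eV)
λ₀ = 476.86 nm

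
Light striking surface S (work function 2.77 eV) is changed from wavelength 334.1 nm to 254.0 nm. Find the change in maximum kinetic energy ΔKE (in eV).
1.1703 eV

Using Einstein's equation: KE_max = hc/λ - φ

For λ₁ = 334.1 nm:
KE₁ = hc/λ₁ - φ = 3.7110 - 2.77 = 0.9410 eV

For λ₂ = 254.0 nm:
KE₂ = hc/λ₂ - φ = 4.8813 - 2.77 = 2.1113 eV

Change in KE:
ΔKE = KE₂ - KE₁ = 2.1113 - 0.9410 = 1.1703 eV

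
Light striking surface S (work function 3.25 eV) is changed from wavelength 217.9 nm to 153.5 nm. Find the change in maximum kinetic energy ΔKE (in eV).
2.3872 eV

Using Einstein's equation: KE_max = hc/λ - φ

For λ₁ = 217.9 nm:
KE₁ = hc/λ₁ - φ = 5.6900 - 3.25 = 2.4400 eV

For λ₂ = 153.5 nm:
KE₂ = hc/λ₂ - φ = 8.0771 - 3.25 = 4.8271 eV

Change in KE:
ΔKE = KE₂ - KE₁ = 4.8271 - 2.4400 = 2.3872 eV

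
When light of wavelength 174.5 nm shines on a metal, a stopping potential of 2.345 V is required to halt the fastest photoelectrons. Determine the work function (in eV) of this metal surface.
4.76 eV

The stopping potential gives the maximum kinetic energy: KE_max = eV_s = 2.345 eV

From Einstein's photoelectric equation: KE_max = hc/λ - φ
Rearranging: φ = hc/λ - KE_max

Calculate photon energy:
E_photon = hc/λ = (6.626×10⁻³⁴ J·s)(3×10⁸ m/s) / (174.5×10⁻⁹ m) = 7.1051 eV

Therefore:
φ = 7.1051 - 2.345 = 4.76 eV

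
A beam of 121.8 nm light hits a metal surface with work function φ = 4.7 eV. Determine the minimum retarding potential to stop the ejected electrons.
5.4793 V

The stopping potential V_s satisfies: eV_s = KE_max

First, find KE_max using Einstein's equation:
E_photon = hc/λ = 10.1793 eV
KE_max = E_photon - φ = 10.1793 - 4.7 = 5.4793 eV

Since eV_s = KE_max:
V_s = KE_max/e = 5.4793 V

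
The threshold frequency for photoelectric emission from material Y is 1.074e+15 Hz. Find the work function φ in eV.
4.44 eV

At the threshold frequency, photon energy equals work function:
φ = hf₀

Calculating:
φ = (6.626×10⁻³⁴ J·s)(1.074e+15 Hz)
φ = 4.44 eV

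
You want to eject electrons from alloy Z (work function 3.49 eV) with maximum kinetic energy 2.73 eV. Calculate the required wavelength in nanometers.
199.33 nm

From Einstein's equation: KE_max = hc/λ - φ

Rearranging for λ:
hc/λ = KE_max + φ
λ = hc/(KE_max + φ)

Required photon energy:
E_photon = KE_max + φ = 2.73 + 3.49 = 6.22 eV

Required wavelength:
λ = hc/E_photon = (6.626×10⁻³⁴)(3×10⁸) / (6.22 × 1.602×10⁻¹⁹)
λ = 199.33 nm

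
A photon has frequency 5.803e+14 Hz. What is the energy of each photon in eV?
2.3999 eV

Using E = hf:

E = hf = (6.626×10⁻³⁴ J·s)(5.803e+14 Hz)
E = 2.3999 eV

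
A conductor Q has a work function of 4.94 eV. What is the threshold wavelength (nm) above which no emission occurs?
250.98 nm

The threshold wavelength is when the photon energy equals the work function:
hc/λ₀ = φ

Solving for λ₀:
λ₀ = hc/φ = (6.626×10⁻³⁴ J·s)(3×10⁸ m/s) / (4.94 eV × 1.602×10⁻¹⁹ J/eV)
λ₀ = 250.98 nm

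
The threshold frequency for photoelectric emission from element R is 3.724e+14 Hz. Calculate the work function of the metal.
1.54 eV

At the threshold frequency, photon energy equals work function:
φ = hf₀

Calculating:
φ = (6.626×10⁻³⁴ J·s)(3.724e+14 Hz)
φ = 1.54 eV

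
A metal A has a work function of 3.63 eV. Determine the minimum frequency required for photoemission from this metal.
8.7773e+14 Hz

The threshold frequency is when the photon energy equals the work function:
hf₀ = φ

Solving for f₀:
f₀ = φ/h = (3.63 eV × 1.602×10⁻¹⁹ J/eV) / (6.626×10⁻³⁴ J·s)
f₀ = 8.7773e+14 Hz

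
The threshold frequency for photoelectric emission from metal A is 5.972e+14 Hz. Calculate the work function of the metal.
2.47 eV

At the threshold frequency, photon energy equals work function:
φ = hf₀

Calculating:
φ = (6.626×10⁻³⁴ J·s)(5.972e+14 Hz)
φ = 2.47 eV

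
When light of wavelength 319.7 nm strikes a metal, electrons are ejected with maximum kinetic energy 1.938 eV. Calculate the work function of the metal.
1.94 eV

From Einstein's photoelectric equation: KE_max = hf - φ = hc/λ - φ

Rearranging for φ:
φ = hc/λ - KE_max

Calculate photon energy:
E_photon = hc/λ = 3.8781 eV

Therefore:
φ = 3.8781 - 1.938 = 1.94 eV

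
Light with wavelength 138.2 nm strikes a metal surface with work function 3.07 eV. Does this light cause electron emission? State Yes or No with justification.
Yes

For photoemission, the photon energy must exceed the work function.

Photon energy: E = hc/λ = 8.9714 eV
Work function: φ = 3.07 eV

Since E_photon (8.9714 eV) > φ (3.07 eV), photoemission WILL occur.
The threshold wavelength is λ₀ = hc/φ = 403.9 nm.
Since 138.2 nm < 403.9 nm, the light has sufficient energy.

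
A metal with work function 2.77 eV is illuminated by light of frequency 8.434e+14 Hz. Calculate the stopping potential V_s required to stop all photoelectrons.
0.7180 V

The stopping potential V_s satisfies: eV_s = KE_max

First, find KE_max using Einstein's equation:
E_photon = hf = (6.626×10⁻³⁴ J·s)(8.434e+14 Hz) = 3.4880 eV
KE_max = E_photon - φ = 3.4880 - 2.77 = 0.7180 eV

Since eV_s = KE_max:
V_s = KE_max/e = 0.7180 V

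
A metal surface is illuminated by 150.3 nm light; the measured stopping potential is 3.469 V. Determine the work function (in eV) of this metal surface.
4.78 eV

The stopping potential gives the maximum kinetic energy: KE_max = eV_s = 3.469 eV

From Einstein's photoelectric equation: KE_max = hc/λ - φ
Rearranging: φ = hc/λ - KE_max

Calculate photon energy:
E_photon = hc/λ = (6.626×10⁻³⁴ J·s)(3×10⁸ m/s) / (150.3×10⁻⁹ m) = 8.2491 eV

Therefore:
φ = 8.2491 - 3.469 = 4.78 eV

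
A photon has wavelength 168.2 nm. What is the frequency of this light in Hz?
1.7824e+15 Hz

Using the wave equation: c = fλ

Solving for frequency:
f = c/λ = (3×10⁸ m/s) / (168.2×10⁻⁹ m)
f = 1.7824e+15 Hz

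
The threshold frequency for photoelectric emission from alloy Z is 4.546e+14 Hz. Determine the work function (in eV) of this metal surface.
1.88 eV

At the threshold frequency, photon energy equals work function:
φ = hf₀

Calculating:
φ = (6.626×10⁻³⁴ J·s)(4.546e+14 Hz)
φ = 1.88 eV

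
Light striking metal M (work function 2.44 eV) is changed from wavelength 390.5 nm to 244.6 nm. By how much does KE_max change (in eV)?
1.8938 eV

Using Einstein's equation: KE_max = hc/λ - φ

For λ₁ = 390.5 nm:
KE₁ = hc/λ₁ - φ = 3.1750 - 2.44 = 0.7350 eV

For λ₂ = 244.6 nm:
KE₂ = hc/λ₂ - φ = 5.0689 - 2.44 = 2.6289 eV

Change in KE:
ΔKE = KE₂ - KE₁ = 2.6289 - 0.7350 = 1.8938 eV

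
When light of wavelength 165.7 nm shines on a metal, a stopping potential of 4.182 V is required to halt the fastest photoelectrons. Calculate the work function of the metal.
3.30 eV

The stopping potential gives the maximum kinetic energy: KE_max = eV_s = 4.182 eV

From Einstein's photoelectric equation: KE_max = hc/λ - φ
Rearranging: φ = hc/λ - KE_max

Calculate photon energy:
E_photon = hc/λ = (6.626×10⁻³⁴ J·s)(3×10⁸ m/s) / (165.7×10⁻⁹ m) = 7.4825 eV

Therefore:
φ = 7.4825 - 4.182 = 3.30 eV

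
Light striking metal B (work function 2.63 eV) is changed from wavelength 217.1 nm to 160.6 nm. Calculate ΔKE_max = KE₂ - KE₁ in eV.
2.0091 eV

Using Einstein's equation: KE_max = hc/λ - φ

For λ₁ = 217.1 nm:
KE₁ = hc/λ₁ - φ = 5.7109 - 2.63 = 3.0809 eV

For λ₂ = 160.6 nm:
KE₂ = hc/λ₂ - φ = 7.7201 - 2.63 = 5.0901 eV

Change in KE:
ΔKE = KE₂ - KE₁ = 5.0901 - 3.0809 = 2.0091 eV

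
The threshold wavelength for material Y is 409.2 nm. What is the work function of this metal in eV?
3.03 eV

At the threshold wavelength, photon energy equals work function:
φ = hc/λ₀

Calculating:
φ = (6.626×10⁻³⁴ J·s)(3×10⁸ m/s) / (409.2×10⁻⁹ m)
φ = 3.03 eV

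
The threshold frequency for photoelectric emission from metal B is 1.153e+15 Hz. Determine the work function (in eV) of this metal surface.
4.77 eV

At the threshold frequency, photon energy equals work function:
φ = hf₀

Calculating:
φ = (6.626×10⁻³⁴ J·s)(1.153e+15 Hz)
φ = 4.77 eV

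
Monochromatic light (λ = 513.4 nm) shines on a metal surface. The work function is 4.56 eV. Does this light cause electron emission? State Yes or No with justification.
No

For photoemission, the photon energy must exceed the work function.

Photon energy: E = hc/λ = 2.4150 eV
Work function: φ = 4.56 eV

Since E_photon (2.4150 eV) < φ (4.56 eV), photoemission will NOT occur.
The threshold wavelength is λ₀ = hc/φ = 271.9 nm.
Since 513.4 nm > 271.9 nm, the photons lack sufficient energy.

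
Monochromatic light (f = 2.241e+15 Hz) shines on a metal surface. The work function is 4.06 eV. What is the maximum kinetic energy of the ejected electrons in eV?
5.2080 eV

Using Einstein's photoelectric equation: KE_max = hf - φ

First, calculate the photon energy:
E_photon = hf = (6.626×10⁻³⁴ J·s)(2.241e+15 Hz)
E_photon = 9.2680 eV

Then, the maximum kinetic energy:
KE_max = E_photon - φ = 9.2680 eV - 4.06 eV = 5.2080 eV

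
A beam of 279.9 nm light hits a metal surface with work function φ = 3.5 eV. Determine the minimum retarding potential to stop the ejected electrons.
0.9296 V

The stopping potential V_s satisfies: eV_s = KE_max

First, find KE_max using Einstein's equation:
E_photon = hc/λ = 4.4296 eV
KE_max = E_photon - φ = 4.4296 - 3.5 = 0.9296 eV

Since eV_s = KE_max:
V_s = KE_max/e = 0.9296 V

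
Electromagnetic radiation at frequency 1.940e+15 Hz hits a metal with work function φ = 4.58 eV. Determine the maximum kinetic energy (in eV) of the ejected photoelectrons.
3.4432 eV

Using Einstein's photoelectric equation: KE_max = hf - φ

First, calculate the photon energy:
E_photon = hf = (6.626×10⁻³⁴ J·s)(1.940e+15 Hz)
E_photon = 8.0232 eV

Then, the maximum kinetic energy:
KE_max = E_photon - φ = 8.0232 eV - 4.58 eV = 3.4432 eV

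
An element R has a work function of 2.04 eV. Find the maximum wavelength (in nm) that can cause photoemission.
607.77 nm

The threshold wavelength is when the photon energy equals the work function:
hc/λ₀ = φ

Solving for λ₀:
λ₀ = hc/φ = (6.626×10⁻³⁴ J·s)(3×10⁸ m/s) / (2.04 eV × 1.602×10⁻¹⁹ J/eV)
λ₀ = 607.77 nm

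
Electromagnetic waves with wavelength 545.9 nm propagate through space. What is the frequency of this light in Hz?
5.4917e+14 Hz

Using the wave equation: c = fλ

Solving for frequency:
f = c/λ = (3×10⁸ m/s) / (545.9×10⁻⁹ m)
f = 5.4917e+14 Hz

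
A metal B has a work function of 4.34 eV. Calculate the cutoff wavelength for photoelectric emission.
285.68 nm

The threshold wavelength is when the photon energy equals the work function:
hc/λ₀ = φ

Solving for λ₀:
λ₀ = hc/φ = (6.626×10⁻³⁴ J·s)(3×10⁸ m/s) / (4.34 eV × 1.602×10⁻¹⁹ J/eV)
λ₀ = 285.68 nm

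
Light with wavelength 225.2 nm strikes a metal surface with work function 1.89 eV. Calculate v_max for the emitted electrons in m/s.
1.1277e+06 m/s

First, find the maximum kinetic energy:
E_photon = hc/λ = 5.5055 eV
KE_max = E_photon - φ = 5.5055 - 1.89 = 3.6155 eV

Convert to Joules: KE_max = 3.6155 × 1.602×10⁻¹⁹ J = 5.7927e-19 J

Then use KE = ½mv² to find velocity:
v = √(2·KE/m) = √(2 × 5.7927e-19 J / 9.109e-31 kg)
v = 1.1277e+06 m/s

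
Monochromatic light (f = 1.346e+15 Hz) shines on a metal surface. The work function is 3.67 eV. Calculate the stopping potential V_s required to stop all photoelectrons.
1.8966 V

The stopping potential V_s satisfies: eV_s = KE_max

First, find KE_max using Einstein's equation:
E_photon = hf = (6.626×10⁻³⁴ J·s)(1.346e+15 Hz) = 5.5666 eV
KE_max = E_photon - φ = 5.5666 - 3.67 = 1.8966 eV

Since eV_s = KE_max:
V_s = KE_max/e = 1.8966 V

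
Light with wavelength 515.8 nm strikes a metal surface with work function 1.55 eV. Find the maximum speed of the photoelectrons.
5.4801e+05 m/s

First, find the maximum kinetic energy:
E_photon = hc/λ = 2.4037 eV
KE_max = E_photon - φ = 2.4037 - 1.55 = 0.8537 eV

Convert to Joules: KE_max = 0.8537 × 1.602×10⁻¹⁹ J = 1.3678e-19 J

Then use KE = ½mv² to find velocity:
v = √(2·KE/m) = √(2 × 1.3678e-19 J / 9.109e-31 kg)
v = 5.4801e+05 m/s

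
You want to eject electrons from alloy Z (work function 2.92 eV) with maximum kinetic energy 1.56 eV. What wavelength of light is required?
276.75 nm

From Einstein's equation: KE_max = hc/λ - φ

Rearranging for λ:
hc/λ = KE_max + φ
λ = hc/(KE_max + φ)

Required photon energy:
E_photon = KE_max + φ = 1.56 + 2.92 = 4.48 eV

Required wavelength:
λ = hc/E_photon = (6.626×10⁻³⁴)(3×10⁸) / (4.48 × 1.602×10⁻¹⁹)
λ = 276.75 nm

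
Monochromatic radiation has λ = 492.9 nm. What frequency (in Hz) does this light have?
6.0822e+14 Hz

Using the wave equation: c = fλ

Solving for frequency:
f = c/λ = (3×10⁸ m/s) / (492.9×10⁻⁹ m)
f = 6.0822e+14 Hz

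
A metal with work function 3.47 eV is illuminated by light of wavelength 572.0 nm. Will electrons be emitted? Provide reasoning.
No

For photoemission, the photon energy must exceed the work function.

Photon energy: E = hc/λ = 2.1676 eV
Work function: φ = 3.47 eV

Since E_photon (2.1676 eV) < φ (3.47 eV), photoemission will NOT occur.
The threshold wavelength is λ₀ = hc/φ = 357.3 nm.
Since 572.0 nm > 357.3 nm, the photons lack sufficient energy.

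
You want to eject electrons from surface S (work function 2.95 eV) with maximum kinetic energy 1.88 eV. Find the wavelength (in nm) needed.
256.70 nm

From Einstein's equation: KE_max = hc/λ - φ

Rearranging for λ:
hc/λ = KE_max + φ
λ = hc/(KE_max + φ)

Required photon energy:
E_photon = KE_max + φ = 1.88 + 2.95 = 4.83 eV

Required wavelength:
λ = hc/E_photon = (6.626×10⁻³⁴)(3×10⁸) / (4.83 × 1.602×10⁻¹⁹)
λ = 256.70 nm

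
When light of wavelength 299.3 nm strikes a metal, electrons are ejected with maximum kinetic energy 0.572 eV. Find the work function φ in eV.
3.57 eV

From Einstein's photoelectric equation: KE_max = hf - φ = hc/λ - φ

Rearranging for φ:
φ = hc/λ - KE_max

Calculate photon energy:
E_photon = hc/λ = 4.1425 eV

Therefore:
φ = 4.1425 - 0.572 = 3.57 eV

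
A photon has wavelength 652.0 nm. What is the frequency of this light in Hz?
4.5980e+14 Hz

Using the wave equation: c = fλ

Solving for frequency:
f = c/λ = (3×10⁸ m/s) / (652.0×10⁻⁹ m)
f = 4.5980e+14 Hz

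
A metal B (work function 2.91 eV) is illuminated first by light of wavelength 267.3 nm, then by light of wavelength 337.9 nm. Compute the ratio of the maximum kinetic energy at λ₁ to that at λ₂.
2.2764

Using Einstein's equation: KE_max = hc/λ - φ

For λ₁ = 267.3 nm:
E₁ = hc/λ₁ = 4.6384 eV
KE₁ = E₁ - φ = 4.6384 - 2.91 = 1.7284 eV

For λ₂ = 337.9 nm:
E₂ = hc/λ₂ = 3.6693 eV
KE₂ = E₂ - φ = 3.6693 - 2.91 = 0.7593 eV

Ratio: KE₁/KE₂ = 1.7284/0.7593 = 2.2764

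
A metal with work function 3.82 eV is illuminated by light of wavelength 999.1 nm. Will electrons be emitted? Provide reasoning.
No

For photoemission, the photon energy must exceed the work function.

Photon energy: E = hc/λ = 1.2410 eV
Work function: φ = 3.82 eV

Since E_photon (1.2410 eV) < φ (3.82 eV), photoemission will NOT occur.
The threshold wavelength is λ₀ = hc/φ = 324.6 nm.
Since 999.1 nm > 324.6 nm, the photons lack sufficient energy.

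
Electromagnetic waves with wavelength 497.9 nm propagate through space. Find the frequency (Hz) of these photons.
6.0211e+14 Hz

Using the wave equation: c = fλ

Solving for frequency:
f = c/λ = (3×10⁸ m/s) / (497.9×10⁻⁹ m)
f = 6.0211e+14 Hz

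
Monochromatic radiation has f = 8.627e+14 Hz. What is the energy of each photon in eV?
3.5678 eV

Using E = hf:

E = hf = (6.626×10⁻³⁴ J·s)(8.627e+14 Hz)
E = 3.5678 eV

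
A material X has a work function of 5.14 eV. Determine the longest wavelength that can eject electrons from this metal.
241.21 nm

The threshold wavelength is when the photon energy equals the work function:
hc/λ₀ = φ

Solving for λ₀:
λ₀ = hc/φ = (6.626×10⁻³⁴ J·s)(3×10⁸ m/s) / (5.14 eV × 1.602×10⁻¹⁹ J/eV)
λ₀ = 241.21 nm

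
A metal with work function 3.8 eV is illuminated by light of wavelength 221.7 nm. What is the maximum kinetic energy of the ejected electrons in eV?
1.7924 eV

Using Einstein's photoelectric equation: KE_max = hf - φ = hc/λ - φ

First, calculate the photon energy:
E_photon = hc/λ = (6.626×10⁻³⁴ J·s)(3×10⁸ m/s) / (221.7×10⁻⁹ m)
E_photon = 5.5924 eV

Then, the maximum kinetic energy:
KE_max = E_photon - φ = 5.5924 eV - 3.8 eV = 1.7924 eV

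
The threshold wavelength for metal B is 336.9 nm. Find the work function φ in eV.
3.68 eV

At the threshold wavelength, photon energy equals work function:
φ = hc/λ₀

Calculating:
φ = (6.626×10⁻³⁴ J·s)(3×10⁸ m/s) / (336.9×10⁻⁹ m)
φ = 3.68 eV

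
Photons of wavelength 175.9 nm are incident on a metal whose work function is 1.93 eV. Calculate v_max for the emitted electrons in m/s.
1.3418e+06 m/s

First, find the maximum kinetic energy:
E_photon = hc/λ = 7.0486 eV
KE_max = E_photon - φ = 7.0486 - 1.93 = 5.1186 eV

Convert to Joules: KE_max = 5.1186 × 1.602×10⁻¹⁹ J = 8.2008e-19 J

Then use KE = ½mv² to find velocity:
v = √(2·KE/m) = √(2 × 8.2008e-19 J / 9.109e-31 kg)
v = 1.3418e+06 m/s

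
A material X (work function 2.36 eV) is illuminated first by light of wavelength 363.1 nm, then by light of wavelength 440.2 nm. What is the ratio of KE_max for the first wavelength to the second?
2.3100

Using Einstein's equation: KE_max = hc/λ - φ

For λ₁ = 363.1 nm:
E₁ = hc/λ₁ = 3.4146 eV
KE₁ = E₁ - φ = 3.4146 - 2.36 = 1.0546 eV

For λ₂ = 440.2 nm:
E₂ = hc/λ₂ = 2.8165 eV
KE₂ = E₂ - φ = 2.8165 - 2.36 = 0.4565 eV

Ratio: KE₁/KE₂ = 1.0546/0.4565 = 2.3100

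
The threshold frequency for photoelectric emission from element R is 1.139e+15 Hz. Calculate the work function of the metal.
4.71 eV

At the threshold frequency, photon energy equals work function:
φ = hf₀

Calculating:
φ = (6.626×10⁻³⁴ J·s)(1.139e+15 Hz)
φ = 4.71 eV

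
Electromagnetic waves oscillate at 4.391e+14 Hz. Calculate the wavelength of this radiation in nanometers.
682.74 nm

Using the wave equation: c = fλ

Solving for wavelength:
λ = c/f = (3×10⁸ m/s) / (4.391e+14 Hz)
λ = 682.74 nm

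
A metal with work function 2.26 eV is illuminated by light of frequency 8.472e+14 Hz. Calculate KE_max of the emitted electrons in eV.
1.2437 eV

Using Einstein's photoelectric equation: KE_max = hf - φ

First, calculate the photon energy:
E_photon = hf = (6.626×10⁻³⁴ J·s)(8.472e+14 Hz)
E_photon = 3.5037 eV

Then, the maximum kinetic energy:
KE_max = E_photon - φ = 3.5037 eV - 2.26 eV = 1.2437 eV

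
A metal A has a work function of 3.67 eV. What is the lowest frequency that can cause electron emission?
8.8740e+14 Hz

The threshold frequency is when the photon energy equals the work function:
hf₀ = φ

Solving for f₀:
f₀ = φ/h = (3.67 eV × 1.602×10⁻¹⁹ J/eV) / (6.626×10⁻³⁴ J·s)
f₀ = 8.8740e+14 Hz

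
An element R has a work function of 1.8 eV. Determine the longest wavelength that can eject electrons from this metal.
688.80 nm

The threshold wavelength is when the photon energy equals the work function:
hc/λ₀ = φ

Solving for λ₀:
λ₀ = hc/φ = (6.626×10⁻³⁴ J·s)(3×10⁸ m/s) / (1.8 eV × 1.602×10⁻¹⁹ J/eV)
λ₀ = 688.80 nm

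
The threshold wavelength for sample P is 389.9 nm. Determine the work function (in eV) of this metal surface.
3.18 eV

At the threshold wavelength, photon energy equals work function:
φ = hc/λ₀

Calculating:
φ = (6.626×10⁻³⁴ J·s)(3×10⁸ m/s) / (389.9×10⁻⁹ m)
φ = 3.18 eV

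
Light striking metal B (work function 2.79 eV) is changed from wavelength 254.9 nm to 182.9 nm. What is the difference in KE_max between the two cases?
1.9148 eV

Using Einstein's equation: KE_max = hc/λ - φ

For λ₁ = 254.9 nm:
KE₁ = hc/λ₁ - φ = 4.8640 - 2.79 = 2.0740 eV

For λ₂ = 182.9 nm:
KE₂ = hc/λ₂ - φ = 6.7788 - 2.79 = 3.9888 eV

Change in KE:
ΔKE = KE₂ - KE₁ = 3.9888 - 2.0740 = 1.9148 eV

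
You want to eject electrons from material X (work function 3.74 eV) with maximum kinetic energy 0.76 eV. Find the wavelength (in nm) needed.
275.52 nm

From Einstein's equation: KE_max = hc/λ - φ

Rearranging for λ:
hc/λ = KE_max + φ
λ = hc/(KE_max + φ)

Required photon energy:
E_photon = KE_max + φ = 0.76 + 3.74 = 4.50 eV

Required wavelength:
λ = hc/E_photon = (6.626×10⁻³⁴)(3×10⁸) / (4.50 × 1.602×10⁻¹⁹)
λ = 275.52 nm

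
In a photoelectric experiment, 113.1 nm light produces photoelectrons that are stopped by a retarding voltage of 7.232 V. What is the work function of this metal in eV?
3.73 eV

The stopping potential gives the maximum kinetic energy: KE_max = eV_s = 7.232 eV

From Einstein's photoelectric equation: KE_max = hc/λ - φ
Rearranging: φ = hc/λ - KE_max

Calculate photon energy:
E_photon = hc/λ = (6.626×10⁻³⁴ J·s)(3×10⁸ m/s) / (113.1×10⁻⁹ m) = 10.9624 eV

Therefore:
φ = 10.9624 - 7.232 = 3.73 eV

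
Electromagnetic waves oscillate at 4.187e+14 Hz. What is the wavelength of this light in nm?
716.01 nm

Using the wave equation: c = fλ

Solving for wavelength:
λ = c/f = (3×10⁸ m/s) / (4.187e+14 Hz)
λ = 716.01 nm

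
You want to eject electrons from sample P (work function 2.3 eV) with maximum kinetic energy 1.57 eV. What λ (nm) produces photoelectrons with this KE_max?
320.37 nm

From Einstein's equation: KE_max = hc/λ - φ

Rearranging for λ:
hc/λ = KE_max + φ
λ = hc/(KE_max + φ)

Required photon energy:
E_photon = KE_max + φ = 1.57 + 2.3 = 3.87 eV

Required wavelength:
λ = hc/E_photon = (6.626×10⁻³⁴)(3×10⁸) / (3.87 × 1.602×10⁻¹⁹)
λ = 320.37 nm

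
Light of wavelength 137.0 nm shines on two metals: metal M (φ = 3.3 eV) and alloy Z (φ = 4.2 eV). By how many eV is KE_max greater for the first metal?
0.9000 eV

Using KE_max = hc/λ - φ for each metal:

Photon energy: E = hc/λ = 9.0499 eV

For metal M (φ₁ = 3.3 eV):
KE₁ = E - φ₁ = 9.0499 - 3.3 = 5.7499 eV

For alloy Z (φ₂ = 4.2 eV):
KE₂ = E - φ₂ = 9.0499 - 4.2 = 4.8499 eV

Difference:
ΔKE = KE₁ - KE₂ = 5.7499 - 4.8499 = 0.9000 eV

Note: The difference equals the difference in work functions: 4.2 - 3.3 = 0.90 eV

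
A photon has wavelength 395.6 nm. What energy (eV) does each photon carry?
3.1341 eV

Using E = hf = hc/λ:

E = hc/λ = (6.626×10⁻³⁴ J·s)(3×10⁸ m/s) / (395.6×10⁻⁹ m)
E = 3.1341 eV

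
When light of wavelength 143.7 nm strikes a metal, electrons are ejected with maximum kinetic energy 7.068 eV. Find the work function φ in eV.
1.56 eV

From Einstein's photoelectric equation: KE_max = hf - φ = hc/λ - φ

Rearranging for φ:
φ = hc/λ - KE_max

Calculate photon energy:
E_photon = hc/λ = 8.6280 eV

Therefore:
φ = 8.6280 - 7.068 = 1.56 eV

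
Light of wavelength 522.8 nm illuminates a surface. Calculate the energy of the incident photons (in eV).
2.3715 eV

Using E = hf = hc/λ:

E = hc/λ = (6.626×10⁻³⁴ J·s)(3×10⁸ m/s) / (522.8×10⁻⁹ m)
E = 2.3715 eV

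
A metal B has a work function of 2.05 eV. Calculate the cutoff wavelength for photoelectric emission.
604.80 nm

The threshold wavelength is when the photon energy equals the work function:
hc/λ₀ = φ

Solving for λ₀:
λ₀ = hc/φ = (6.626×10⁻³⁴ J·s)(3×10⁸ m/s) / (2.05 eV × 1.602×10⁻¹⁹ J/eV)
λ₀ = 604.80 nm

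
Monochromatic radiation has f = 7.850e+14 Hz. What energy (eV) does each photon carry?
3.2465 eV

Using E = hf:

E = hf = (6.626×10⁻³⁴ J·s)(7.850e+14 Hz)
E = 3.2465 eV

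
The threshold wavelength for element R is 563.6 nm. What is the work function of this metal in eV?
2.20 eV

At the threshold wavelength, photon energy equals work function:
φ = hc/λ₀

Calculating:
φ = (6.626×10⁻³⁴ J·s)(3×10⁸ m/s) / (563.6×10⁻⁹ m)
φ = 2.20 eV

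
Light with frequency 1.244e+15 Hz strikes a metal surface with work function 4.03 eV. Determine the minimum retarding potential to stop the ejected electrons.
1.1148 V

The stopping potential V_s satisfies: eV_s = KE_max

First, find KE_max using Einstein's equation:
E_photon = hf = (6.626×10⁻³⁴ J·s)(1.244e+15 Hz) = 5.1448 eV
KE_max = E_photon - φ = 5.1448 - 4.03 = 1.1148 eV

Since eV_s = KE_max:
V_s = KE_max/e = 1.1148 V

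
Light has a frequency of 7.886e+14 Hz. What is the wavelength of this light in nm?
380.16 nm

Using the wave equation: c = fλ

Solving for wavelength:
λ = c/f = (3×10⁸ m/s) / (7.886e+14 Hz)
λ = 380.16 nm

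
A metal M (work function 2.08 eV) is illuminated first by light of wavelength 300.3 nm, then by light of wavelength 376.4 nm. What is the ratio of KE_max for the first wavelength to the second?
1.6876

Using Einstein's equation: KE_max = hc/λ - φ

For λ₁ = 300.3 nm:
E₁ = hc/λ₁ = 4.1287 eV
KE₁ = E₁ - φ = 4.1287 - 2.08 = 2.0487 eV

For λ₂ = 376.4 nm:
E₂ = hc/λ₂ = 3.2939 eV
KE₂ = E₂ - φ = 3.2939 - 2.08 = 1.2139 eV

Ratio: KE₁/KE₂ = 2.0487/1.2139 = 1.6876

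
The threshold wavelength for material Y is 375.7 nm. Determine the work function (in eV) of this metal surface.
3.30 eV

At the threshold wavelength, photon energy equals work function:
φ = hc/λ₀

Calculating:
φ = (6.626×10⁻³⁴ J·s)(3×10⁸ m/s) / (375.7×10⁻⁹ m)
φ = 3.30 eV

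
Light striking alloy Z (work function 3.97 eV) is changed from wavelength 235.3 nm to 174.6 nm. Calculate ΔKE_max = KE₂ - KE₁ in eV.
1.8318 eV

Using Einstein's equation: KE_max = hc/λ - φ

For λ₁ = 235.3 nm:
KE₁ = hc/λ₁ - φ = 5.2692 - 3.97 = 1.2992 eV

For λ₂ = 174.6 nm:
KE₂ = hc/λ₂ - φ = 7.1010 - 3.97 = 3.1310 eV

Change in KE:
ΔKE = KE₂ - KE₁ = 3.1310 - 1.2992 = 1.8318 eV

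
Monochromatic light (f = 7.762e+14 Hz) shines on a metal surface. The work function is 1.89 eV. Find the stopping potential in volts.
1.3201 V

The stopping potential V_s satisfies: eV_s = KE_max

First, find KE_max using Einstein's equation:
E_photon = hf = (6.626×10⁻³⁴ J·s)(7.762e+14 Hz) = 3.2101 eV
KE_max = E_photon - φ = 3.2101 - 1.89 = 1.3201 eV

Since eV_s = KE_max:
V_s = KE_max/e = 1.3201 V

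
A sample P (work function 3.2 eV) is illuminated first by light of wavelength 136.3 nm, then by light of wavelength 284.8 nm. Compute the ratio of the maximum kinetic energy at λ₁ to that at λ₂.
5.1123

Using Einstein's equation: KE_max = hc/λ - φ

For λ₁ = 136.3 nm:
E₁ = hc/λ₁ = 9.0964 eV
KE₁ = E₁ - φ = 9.0964 - 3.2 = 5.8964 eV

For λ₂ = 284.8 nm:
E₂ = hc/λ₂ = 4.3534 eV
KE₂ = E₂ - φ = 4.3534 - 3.2 = 1.1534 eV

Ratio: KE₁/KE₂ = 5.8964/1.1534 = 5.1123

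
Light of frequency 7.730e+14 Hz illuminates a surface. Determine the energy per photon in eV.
3.1969 eV

Using E = hf:

E = hf = (6.626×10⁻³⁴ J·s)(7.730e+14 Hz)
E = 3.1969 eV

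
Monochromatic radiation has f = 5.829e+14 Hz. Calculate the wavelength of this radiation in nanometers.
514.31 nm

Using the wave equation: c = fλ

Solving for wavelength:
λ = c/f = (3×10⁸ m/s) / (5.829e+14 Hz)
λ = 514.31 nm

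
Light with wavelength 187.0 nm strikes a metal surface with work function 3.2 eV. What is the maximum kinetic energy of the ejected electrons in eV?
3.4302 eV

Using Einstein's photoelectric equation: KE_max = hf - φ = hc/λ - φ

First, calculate the photon energy:
E_photon = hc/λ = (6.626×10⁻³⁴ J·s)(3×10⁸ m/s) / (187.0×10⁻⁹ m)
E_photon = 6.6302 eV

Then, the maximum kinetic energy:
KE_max = E_photon - φ = 6.6302 eV - 3.2 eV = 3.4302 eV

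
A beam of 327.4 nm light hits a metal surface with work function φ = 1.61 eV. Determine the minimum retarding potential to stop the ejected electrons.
2.1769 V

The stopping potential V_s satisfies: eV_s = KE_max

First, find KE_max using Einstein's equation:
E_photon = hc/λ = 3.7869 eV
KE_max = E_photon - φ = 3.7869 - 1.61 = 2.1769 eV

Since eV_s = KE_max:
V_s = KE_max/e = 2.1769 V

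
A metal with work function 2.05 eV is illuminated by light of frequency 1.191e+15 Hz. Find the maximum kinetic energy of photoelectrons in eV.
2.8756 eV

Using Einstein's photoelectric equation: KE_max = hf - φ

First, calculate the photon energy:
E_photon = hf = (6.626×10⁻³⁴ J·s)(1.191e+15 Hz)
E_photon = 4.9256 eV

Then, the maximum kinetic energy:
KE_max = E_photon - φ = 4.9256 eV - 2.05 eV = 2.8756 eV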